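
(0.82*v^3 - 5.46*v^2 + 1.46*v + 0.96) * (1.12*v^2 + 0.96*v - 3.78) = 0.9184*v^5 - 5.328*v^4 - 6.706*v^3 + 23.1156*v^2 - 4.5972*v - 3.6288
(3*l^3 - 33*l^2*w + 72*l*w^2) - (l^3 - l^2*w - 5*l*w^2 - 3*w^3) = 2*l^3 - 32*l^2*w + 77*l*w^2 + 3*w^3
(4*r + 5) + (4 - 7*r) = 9 - 3*r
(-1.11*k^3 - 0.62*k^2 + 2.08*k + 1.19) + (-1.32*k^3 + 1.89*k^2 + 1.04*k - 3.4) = -2.43*k^3 + 1.27*k^2 + 3.12*k - 2.21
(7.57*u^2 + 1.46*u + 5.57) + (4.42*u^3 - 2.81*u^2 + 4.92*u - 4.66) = 4.42*u^3 + 4.76*u^2 + 6.38*u + 0.91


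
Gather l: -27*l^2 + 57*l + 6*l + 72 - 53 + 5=-27*l^2 + 63*l + 24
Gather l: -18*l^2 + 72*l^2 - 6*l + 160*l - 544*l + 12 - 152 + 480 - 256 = 54*l^2 - 390*l + 84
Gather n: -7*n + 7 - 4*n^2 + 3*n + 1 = -4*n^2 - 4*n + 8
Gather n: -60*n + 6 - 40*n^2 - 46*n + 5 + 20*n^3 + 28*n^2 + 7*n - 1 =20*n^3 - 12*n^2 - 99*n + 10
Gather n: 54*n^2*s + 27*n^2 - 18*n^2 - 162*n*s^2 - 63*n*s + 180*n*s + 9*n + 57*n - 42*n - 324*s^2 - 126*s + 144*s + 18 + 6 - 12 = n^2*(54*s + 9) + n*(-162*s^2 + 117*s + 24) - 324*s^2 + 18*s + 12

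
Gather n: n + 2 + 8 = n + 10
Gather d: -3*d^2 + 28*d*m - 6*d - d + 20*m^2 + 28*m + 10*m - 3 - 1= -3*d^2 + d*(28*m - 7) + 20*m^2 + 38*m - 4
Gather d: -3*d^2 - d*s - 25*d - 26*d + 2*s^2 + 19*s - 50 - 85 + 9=-3*d^2 + d*(-s - 51) + 2*s^2 + 19*s - 126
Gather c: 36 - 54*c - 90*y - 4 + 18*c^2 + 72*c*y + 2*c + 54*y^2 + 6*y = 18*c^2 + c*(72*y - 52) + 54*y^2 - 84*y + 32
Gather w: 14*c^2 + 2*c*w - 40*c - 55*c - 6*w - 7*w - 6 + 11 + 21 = 14*c^2 - 95*c + w*(2*c - 13) + 26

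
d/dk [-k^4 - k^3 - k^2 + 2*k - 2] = -4*k^3 - 3*k^2 - 2*k + 2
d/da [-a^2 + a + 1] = 1 - 2*a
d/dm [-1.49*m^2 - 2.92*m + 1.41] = -2.98*m - 2.92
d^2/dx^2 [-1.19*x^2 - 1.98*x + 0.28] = -2.38000000000000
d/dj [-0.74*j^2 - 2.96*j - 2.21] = -1.48*j - 2.96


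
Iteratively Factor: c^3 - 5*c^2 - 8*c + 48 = (c - 4)*(c^2 - c - 12) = (c - 4)*(c + 3)*(c - 4)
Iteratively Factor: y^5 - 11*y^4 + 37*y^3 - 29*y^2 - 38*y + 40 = (y - 2)*(y^4 - 9*y^3 + 19*y^2 + 9*y - 20) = (y - 2)*(y - 1)*(y^3 - 8*y^2 + 11*y + 20) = (y - 5)*(y - 2)*(y - 1)*(y^2 - 3*y - 4) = (y - 5)*(y - 4)*(y - 2)*(y - 1)*(y + 1)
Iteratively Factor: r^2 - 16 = (r + 4)*(r - 4)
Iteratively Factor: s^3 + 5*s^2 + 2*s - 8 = (s - 1)*(s^2 + 6*s + 8) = (s - 1)*(s + 4)*(s + 2)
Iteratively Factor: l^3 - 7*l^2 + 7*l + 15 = (l + 1)*(l^2 - 8*l + 15) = (l - 5)*(l + 1)*(l - 3)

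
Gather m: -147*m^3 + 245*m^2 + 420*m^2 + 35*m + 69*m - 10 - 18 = -147*m^3 + 665*m^2 + 104*m - 28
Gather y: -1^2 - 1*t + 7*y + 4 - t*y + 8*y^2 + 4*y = -t + 8*y^2 + y*(11 - t) + 3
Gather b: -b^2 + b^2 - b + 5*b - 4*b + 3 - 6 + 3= 0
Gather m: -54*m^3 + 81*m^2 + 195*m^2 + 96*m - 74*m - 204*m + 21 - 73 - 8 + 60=-54*m^3 + 276*m^2 - 182*m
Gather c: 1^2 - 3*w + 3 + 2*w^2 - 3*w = 2*w^2 - 6*w + 4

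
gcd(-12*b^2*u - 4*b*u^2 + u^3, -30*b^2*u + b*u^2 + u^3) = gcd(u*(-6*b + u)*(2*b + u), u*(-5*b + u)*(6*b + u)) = u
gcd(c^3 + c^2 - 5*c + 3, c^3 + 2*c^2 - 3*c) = c^2 + 2*c - 3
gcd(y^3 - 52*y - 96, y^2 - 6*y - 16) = y^2 - 6*y - 16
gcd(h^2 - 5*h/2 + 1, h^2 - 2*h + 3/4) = h - 1/2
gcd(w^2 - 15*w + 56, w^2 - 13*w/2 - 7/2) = w - 7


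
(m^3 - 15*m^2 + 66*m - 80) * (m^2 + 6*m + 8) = m^5 - 9*m^4 - 16*m^3 + 196*m^2 + 48*m - 640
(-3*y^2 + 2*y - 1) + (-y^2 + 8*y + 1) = -4*y^2 + 10*y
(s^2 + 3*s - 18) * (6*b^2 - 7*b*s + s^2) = 6*b^2*s^2 + 18*b^2*s - 108*b^2 - 7*b*s^3 - 21*b*s^2 + 126*b*s + s^4 + 3*s^3 - 18*s^2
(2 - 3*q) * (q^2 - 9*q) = -3*q^3 + 29*q^2 - 18*q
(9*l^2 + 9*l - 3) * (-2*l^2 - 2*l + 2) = -18*l^4 - 36*l^3 + 6*l^2 + 24*l - 6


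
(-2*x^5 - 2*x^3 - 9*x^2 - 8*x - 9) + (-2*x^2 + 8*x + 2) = -2*x^5 - 2*x^3 - 11*x^2 - 7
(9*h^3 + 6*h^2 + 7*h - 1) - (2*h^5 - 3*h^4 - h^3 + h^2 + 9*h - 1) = -2*h^5 + 3*h^4 + 10*h^3 + 5*h^2 - 2*h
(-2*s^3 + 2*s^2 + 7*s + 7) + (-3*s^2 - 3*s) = -2*s^3 - s^2 + 4*s + 7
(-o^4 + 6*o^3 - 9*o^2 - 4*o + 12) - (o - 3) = -o^4 + 6*o^3 - 9*o^2 - 5*o + 15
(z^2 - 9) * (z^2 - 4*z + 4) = z^4 - 4*z^3 - 5*z^2 + 36*z - 36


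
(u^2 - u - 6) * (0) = 0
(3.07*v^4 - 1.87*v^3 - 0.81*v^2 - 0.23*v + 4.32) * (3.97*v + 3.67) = 12.1879*v^5 + 3.843*v^4 - 10.0786*v^3 - 3.8858*v^2 + 16.3063*v + 15.8544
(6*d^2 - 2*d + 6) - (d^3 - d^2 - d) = -d^3 + 7*d^2 - d + 6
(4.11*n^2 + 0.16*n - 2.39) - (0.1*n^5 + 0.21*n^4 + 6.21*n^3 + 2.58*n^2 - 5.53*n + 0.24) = -0.1*n^5 - 0.21*n^4 - 6.21*n^3 + 1.53*n^2 + 5.69*n - 2.63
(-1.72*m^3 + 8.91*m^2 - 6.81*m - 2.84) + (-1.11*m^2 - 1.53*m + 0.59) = -1.72*m^3 + 7.8*m^2 - 8.34*m - 2.25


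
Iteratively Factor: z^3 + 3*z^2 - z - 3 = (z + 3)*(z^2 - 1) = (z - 1)*(z + 3)*(z + 1)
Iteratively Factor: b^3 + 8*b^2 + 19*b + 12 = (b + 3)*(b^2 + 5*b + 4) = (b + 3)*(b + 4)*(b + 1)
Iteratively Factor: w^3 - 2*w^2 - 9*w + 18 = (w - 2)*(w^2 - 9) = (w - 3)*(w - 2)*(w + 3)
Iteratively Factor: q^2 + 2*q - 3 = (q - 1)*(q + 3)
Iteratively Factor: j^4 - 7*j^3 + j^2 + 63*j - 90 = (j + 3)*(j^3 - 10*j^2 + 31*j - 30) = (j - 5)*(j + 3)*(j^2 - 5*j + 6) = (j - 5)*(j - 3)*(j + 3)*(j - 2)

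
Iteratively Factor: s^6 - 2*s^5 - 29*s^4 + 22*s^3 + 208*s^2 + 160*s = (s)*(s^5 - 2*s^4 - 29*s^3 + 22*s^2 + 208*s + 160) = s*(s + 4)*(s^4 - 6*s^3 - 5*s^2 + 42*s + 40) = s*(s - 4)*(s + 4)*(s^3 - 2*s^2 - 13*s - 10) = s*(s - 5)*(s - 4)*(s + 4)*(s^2 + 3*s + 2) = s*(s - 5)*(s - 4)*(s + 1)*(s + 4)*(s + 2)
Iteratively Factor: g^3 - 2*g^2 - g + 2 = (g - 1)*(g^2 - g - 2) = (g - 1)*(g + 1)*(g - 2)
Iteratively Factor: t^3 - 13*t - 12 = (t - 4)*(t^2 + 4*t + 3) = (t - 4)*(t + 3)*(t + 1)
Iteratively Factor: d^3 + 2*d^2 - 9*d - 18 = (d - 3)*(d^2 + 5*d + 6) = (d - 3)*(d + 2)*(d + 3)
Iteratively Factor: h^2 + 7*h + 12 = (h + 3)*(h + 4)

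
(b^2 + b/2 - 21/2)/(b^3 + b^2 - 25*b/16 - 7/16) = 8*(2*b^2 + b - 21)/(16*b^3 + 16*b^2 - 25*b - 7)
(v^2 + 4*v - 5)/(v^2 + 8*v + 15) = (v - 1)/(v + 3)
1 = 1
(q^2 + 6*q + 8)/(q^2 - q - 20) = (q + 2)/(q - 5)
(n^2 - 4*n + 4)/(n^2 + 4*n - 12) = (n - 2)/(n + 6)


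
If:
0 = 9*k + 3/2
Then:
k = -1/6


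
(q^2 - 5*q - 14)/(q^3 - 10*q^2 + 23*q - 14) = (q + 2)/(q^2 - 3*q + 2)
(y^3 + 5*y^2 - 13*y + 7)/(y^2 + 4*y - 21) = (y^2 - 2*y + 1)/(y - 3)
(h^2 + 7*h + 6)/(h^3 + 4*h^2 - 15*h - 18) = 1/(h - 3)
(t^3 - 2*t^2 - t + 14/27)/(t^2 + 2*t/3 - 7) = (t^2 + t/3 - 2/9)/(t + 3)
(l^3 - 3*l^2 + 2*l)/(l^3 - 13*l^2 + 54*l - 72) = l*(l^2 - 3*l + 2)/(l^3 - 13*l^2 + 54*l - 72)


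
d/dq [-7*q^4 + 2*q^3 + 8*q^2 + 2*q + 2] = -28*q^3 + 6*q^2 + 16*q + 2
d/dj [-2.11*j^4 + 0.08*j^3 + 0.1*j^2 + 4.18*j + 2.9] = -8.44*j^3 + 0.24*j^2 + 0.2*j + 4.18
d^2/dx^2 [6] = 0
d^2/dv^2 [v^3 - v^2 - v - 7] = 6*v - 2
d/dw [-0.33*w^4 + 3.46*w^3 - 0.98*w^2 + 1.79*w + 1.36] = -1.32*w^3 + 10.38*w^2 - 1.96*w + 1.79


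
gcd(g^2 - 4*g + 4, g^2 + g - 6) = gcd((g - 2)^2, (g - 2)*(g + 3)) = g - 2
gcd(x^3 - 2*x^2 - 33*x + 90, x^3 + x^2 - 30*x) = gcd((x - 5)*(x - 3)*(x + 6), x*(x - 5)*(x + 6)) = x^2 + x - 30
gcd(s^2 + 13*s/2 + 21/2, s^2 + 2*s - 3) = s + 3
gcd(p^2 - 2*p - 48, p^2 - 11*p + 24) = p - 8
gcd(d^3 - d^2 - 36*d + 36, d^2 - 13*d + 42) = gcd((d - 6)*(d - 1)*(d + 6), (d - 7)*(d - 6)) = d - 6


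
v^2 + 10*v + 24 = (v + 4)*(v + 6)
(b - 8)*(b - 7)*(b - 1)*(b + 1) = b^4 - 15*b^3 + 55*b^2 + 15*b - 56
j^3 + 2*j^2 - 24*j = j*(j - 4)*(j + 6)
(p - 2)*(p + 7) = p^2 + 5*p - 14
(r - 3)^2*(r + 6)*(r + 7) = r^4 + 7*r^3 - 27*r^2 - 135*r + 378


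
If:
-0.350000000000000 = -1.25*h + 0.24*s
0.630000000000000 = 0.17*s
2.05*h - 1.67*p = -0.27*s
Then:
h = 0.99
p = 1.82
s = 3.71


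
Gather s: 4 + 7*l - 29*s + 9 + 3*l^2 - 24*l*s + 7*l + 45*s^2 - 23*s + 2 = 3*l^2 + 14*l + 45*s^2 + s*(-24*l - 52) + 15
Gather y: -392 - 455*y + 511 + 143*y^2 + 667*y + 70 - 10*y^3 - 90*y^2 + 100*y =-10*y^3 + 53*y^2 + 312*y + 189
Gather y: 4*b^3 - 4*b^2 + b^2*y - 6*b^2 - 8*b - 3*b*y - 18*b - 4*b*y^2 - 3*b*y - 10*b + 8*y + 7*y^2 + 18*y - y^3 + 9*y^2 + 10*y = 4*b^3 - 10*b^2 - 36*b - y^3 + y^2*(16 - 4*b) + y*(b^2 - 6*b + 36)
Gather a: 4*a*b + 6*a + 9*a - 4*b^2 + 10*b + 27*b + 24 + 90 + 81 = a*(4*b + 15) - 4*b^2 + 37*b + 195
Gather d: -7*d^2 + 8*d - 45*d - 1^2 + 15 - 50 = -7*d^2 - 37*d - 36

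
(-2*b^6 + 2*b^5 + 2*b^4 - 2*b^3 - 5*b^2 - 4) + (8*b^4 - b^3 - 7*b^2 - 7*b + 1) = -2*b^6 + 2*b^5 + 10*b^4 - 3*b^3 - 12*b^2 - 7*b - 3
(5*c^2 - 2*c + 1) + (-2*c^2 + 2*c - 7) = 3*c^2 - 6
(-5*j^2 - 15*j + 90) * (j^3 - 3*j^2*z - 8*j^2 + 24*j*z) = -5*j^5 + 15*j^4*z + 25*j^4 - 75*j^3*z + 210*j^3 - 630*j^2*z - 720*j^2 + 2160*j*z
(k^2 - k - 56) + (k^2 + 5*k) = 2*k^2 + 4*k - 56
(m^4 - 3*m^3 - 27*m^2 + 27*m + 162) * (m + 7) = m^5 + 4*m^4 - 48*m^3 - 162*m^2 + 351*m + 1134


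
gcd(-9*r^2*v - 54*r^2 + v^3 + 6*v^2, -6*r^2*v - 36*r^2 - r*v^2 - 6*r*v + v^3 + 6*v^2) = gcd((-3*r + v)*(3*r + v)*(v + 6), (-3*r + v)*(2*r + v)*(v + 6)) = 3*r*v + 18*r - v^2 - 6*v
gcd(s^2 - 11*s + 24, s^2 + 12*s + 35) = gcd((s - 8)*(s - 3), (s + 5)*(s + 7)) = 1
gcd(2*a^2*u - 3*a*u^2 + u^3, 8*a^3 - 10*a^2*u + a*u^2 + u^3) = 2*a^2 - 3*a*u + u^2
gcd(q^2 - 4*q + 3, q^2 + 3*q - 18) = q - 3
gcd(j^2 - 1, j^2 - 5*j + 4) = j - 1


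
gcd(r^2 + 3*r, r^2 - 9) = r + 3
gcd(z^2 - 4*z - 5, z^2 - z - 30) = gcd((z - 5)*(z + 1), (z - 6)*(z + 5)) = 1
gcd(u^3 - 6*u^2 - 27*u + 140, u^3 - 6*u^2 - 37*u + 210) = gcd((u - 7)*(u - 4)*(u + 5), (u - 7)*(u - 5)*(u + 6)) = u - 7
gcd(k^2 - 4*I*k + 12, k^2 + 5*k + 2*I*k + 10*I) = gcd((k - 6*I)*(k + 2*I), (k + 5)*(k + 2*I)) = k + 2*I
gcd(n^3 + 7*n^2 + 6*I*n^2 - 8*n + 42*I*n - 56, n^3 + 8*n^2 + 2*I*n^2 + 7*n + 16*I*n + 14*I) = n^2 + n*(7 + 2*I) + 14*I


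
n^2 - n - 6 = (n - 3)*(n + 2)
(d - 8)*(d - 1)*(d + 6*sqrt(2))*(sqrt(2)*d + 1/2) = sqrt(2)*d^4 - 9*sqrt(2)*d^3 + 25*d^3/2 - 225*d^2/2 + 11*sqrt(2)*d^2 - 27*sqrt(2)*d + 100*d + 24*sqrt(2)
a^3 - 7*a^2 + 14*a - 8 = (a - 4)*(a - 2)*(a - 1)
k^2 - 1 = (k - 1)*(k + 1)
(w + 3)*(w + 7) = w^2 + 10*w + 21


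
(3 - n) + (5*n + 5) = 4*n + 8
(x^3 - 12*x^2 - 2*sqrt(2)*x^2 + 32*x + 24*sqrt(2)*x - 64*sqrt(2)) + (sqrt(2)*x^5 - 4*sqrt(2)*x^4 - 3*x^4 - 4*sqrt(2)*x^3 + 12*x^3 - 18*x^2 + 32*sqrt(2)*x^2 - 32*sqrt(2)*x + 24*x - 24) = sqrt(2)*x^5 - 4*sqrt(2)*x^4 - 3*x^4 - 4*sqrt(2)*x^3 + 13*x^3 - 30*x^2 + 30*sqrt(2)*x^2 - 8*sqrt(2)*x + 56*x - 64*sqrt(2) - 24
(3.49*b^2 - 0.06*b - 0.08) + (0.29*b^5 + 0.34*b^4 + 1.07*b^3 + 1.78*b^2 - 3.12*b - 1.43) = 0.29*b^5 + 0.34*b^4 + 1.07*b^3 + 5.27*b^2 - 3.18*b - 1.51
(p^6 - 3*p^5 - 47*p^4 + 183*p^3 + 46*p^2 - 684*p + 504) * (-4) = -4*p^6 + 12*p^5 + 188*p^4 - 732*p^3 - 184*p^2 + 2736*p - 2016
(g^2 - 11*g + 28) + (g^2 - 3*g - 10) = 2*g^2 - 14*g + 18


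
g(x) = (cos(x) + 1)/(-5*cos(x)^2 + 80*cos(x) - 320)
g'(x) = (-10*sin(x)*cos(x) + 80*sin(x))*(cos(x) + 1)/(-5*cos(x)^2 + 80*cos(x) - 320)^2 - sin(x)/(-5*cos(x)^2 + 80*cos(x) - 320) = -(cos(x) + 10)*sin(x)/(5*(cos(x) - 8)^3)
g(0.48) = -0.01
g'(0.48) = 0.00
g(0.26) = -0.01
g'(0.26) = 0.00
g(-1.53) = -0.00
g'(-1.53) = -0.00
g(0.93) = -0.01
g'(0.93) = 0.00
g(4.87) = -0.00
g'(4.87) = -0.00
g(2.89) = -0.00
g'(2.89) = 0.00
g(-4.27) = -0.00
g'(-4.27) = 0.00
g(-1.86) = -0.00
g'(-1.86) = -0.00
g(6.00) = -0.00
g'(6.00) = 0.00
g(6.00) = -0.00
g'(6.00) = 0.00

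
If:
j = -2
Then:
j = -2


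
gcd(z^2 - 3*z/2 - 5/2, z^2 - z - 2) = z + 1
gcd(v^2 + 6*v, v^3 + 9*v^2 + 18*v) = v^2 + 6*v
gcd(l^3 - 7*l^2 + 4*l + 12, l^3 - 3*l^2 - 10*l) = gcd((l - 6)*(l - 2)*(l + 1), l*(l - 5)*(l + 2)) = 1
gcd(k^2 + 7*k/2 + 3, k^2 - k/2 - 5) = k + 2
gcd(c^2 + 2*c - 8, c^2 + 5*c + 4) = c + 4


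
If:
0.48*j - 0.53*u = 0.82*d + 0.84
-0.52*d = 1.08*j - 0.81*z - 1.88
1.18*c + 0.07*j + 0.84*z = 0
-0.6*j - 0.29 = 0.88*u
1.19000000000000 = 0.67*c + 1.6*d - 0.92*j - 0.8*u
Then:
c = -2.61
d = 2.40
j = 3.13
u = -2.47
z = 3.40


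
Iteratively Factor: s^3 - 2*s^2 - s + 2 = (s + 1)*(s^2 - 3*s + 2) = (s - 1)*(s + 1)*(s - 2)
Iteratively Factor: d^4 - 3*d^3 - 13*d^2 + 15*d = (d - 5)*(d^3 + 2*d^2 - 3*d) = d*(d - 5)*(d^2 + 2*d - 3) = d*(d - 5)*(d - 1)*(d + 3)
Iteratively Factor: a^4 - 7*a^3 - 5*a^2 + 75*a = (a - 5)*(a^3 - 2*a^2 - 15*a) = (a - 5)^2*(a^2 + 3*a) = a*(a - 5)^2*(a + 3)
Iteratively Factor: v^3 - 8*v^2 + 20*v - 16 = (v - 2)*(v^2 - 6*v + 8) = (v - 2)^2*(v - 4)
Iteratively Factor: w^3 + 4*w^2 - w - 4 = (w - 1)*(w^2 + 5*w + 4) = (w - 1)*(w + 1)*(w + 4)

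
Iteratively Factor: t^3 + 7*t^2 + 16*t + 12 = (t + 2)*(t^2 + 5*t + 6) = (t + 2)*(t + 3)*(t + 2)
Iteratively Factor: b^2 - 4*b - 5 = (b + 1)*(b - 5)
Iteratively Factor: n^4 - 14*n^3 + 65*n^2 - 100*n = (n - 4)*(n^3 - 10*n^2 + 25*n) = n*(n - 4)*(n^2 - 10*n + 25) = n*(n - 5)*(n - 4)*(n - 5)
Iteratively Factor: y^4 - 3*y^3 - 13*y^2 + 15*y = (y)*(y^3 - 3*y^2 - 13*y + 15) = y*(y - 1)*(y^2 - 2*y - 15) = y*(y - 5)*(y - 1)*(y + 3)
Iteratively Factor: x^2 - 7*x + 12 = (x - 3)*(x - 4)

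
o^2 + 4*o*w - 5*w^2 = (o - w)*(o + 5*w)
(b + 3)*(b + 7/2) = b^2 + 13*b/2 + 21/2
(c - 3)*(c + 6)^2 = c^3 + 9*c^2 - 108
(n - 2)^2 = n^2 - 4*n + 4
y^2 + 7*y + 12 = (y + 3)*(y + 4)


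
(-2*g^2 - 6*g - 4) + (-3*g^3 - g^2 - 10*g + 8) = -3*g^3 - 3*g^2 - 16*g + 4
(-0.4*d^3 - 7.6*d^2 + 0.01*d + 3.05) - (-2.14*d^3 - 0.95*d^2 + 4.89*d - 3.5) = 1.74*d^3 - 6.65*d^2 - 4.88*d + 6.55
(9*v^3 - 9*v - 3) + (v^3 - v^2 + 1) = 10*v^3 - v^2 - 9*v - 2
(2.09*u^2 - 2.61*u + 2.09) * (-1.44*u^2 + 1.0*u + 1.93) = -3.0096*u^4 + 5.8484*u^3 - 1.5859*u^2 - 2.9473*u + 4.0337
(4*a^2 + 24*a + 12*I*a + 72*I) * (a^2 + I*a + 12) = 4*a^4 + 24*a^3 + 16*I*a^3 + 36*a^2 + 96*I*a^2 + 216*a + 144*I*a + 864*I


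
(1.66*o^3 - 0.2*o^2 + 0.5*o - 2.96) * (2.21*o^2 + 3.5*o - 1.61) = 3.6686*o^5 + 5.368*o^4 - 2.2676*o^3 - 4.4696*o^2 - 11.165*o + 4.7656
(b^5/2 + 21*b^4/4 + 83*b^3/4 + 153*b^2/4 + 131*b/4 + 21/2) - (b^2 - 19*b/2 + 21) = b^5/2 + 21*b^4/4 + 83*b^3/4 + 149*b^2/4 + 169*b/4 - 21/2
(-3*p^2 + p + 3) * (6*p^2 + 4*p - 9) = -18*p^4 - 6*p^3 + 49*p^2 + 3*p - 27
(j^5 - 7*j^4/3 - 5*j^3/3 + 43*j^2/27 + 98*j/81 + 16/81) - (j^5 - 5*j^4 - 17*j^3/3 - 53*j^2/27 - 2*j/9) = 8*j^4/3 + 4*j^3 + 32*j^2/9 + 116*j/81 + 16/81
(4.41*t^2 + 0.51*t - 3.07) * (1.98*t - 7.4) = 8.7318*t^3 - 31.6242*t^2 - 9.8526*t + 22.718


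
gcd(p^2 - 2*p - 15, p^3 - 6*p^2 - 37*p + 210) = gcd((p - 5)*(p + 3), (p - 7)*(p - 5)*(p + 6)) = p - 5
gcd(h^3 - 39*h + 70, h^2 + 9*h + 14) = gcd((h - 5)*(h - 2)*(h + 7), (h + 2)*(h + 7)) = h + 7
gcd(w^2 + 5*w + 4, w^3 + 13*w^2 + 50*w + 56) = w + 4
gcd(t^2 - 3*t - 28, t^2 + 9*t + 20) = t + 4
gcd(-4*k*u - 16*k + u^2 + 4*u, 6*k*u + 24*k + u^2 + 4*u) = u + 4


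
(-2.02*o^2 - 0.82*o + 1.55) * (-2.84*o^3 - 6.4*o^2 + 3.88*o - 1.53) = 5.7368*o^5 + 15.2568*o^4 - 6.9916*o^3 - 10.011*o^2 + 7.2686*o - 2.3715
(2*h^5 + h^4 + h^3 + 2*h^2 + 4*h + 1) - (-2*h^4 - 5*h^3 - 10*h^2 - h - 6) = 2*h^5 + 3*h^4 + 6*h^3 + 12*h^2 + 5*h + 7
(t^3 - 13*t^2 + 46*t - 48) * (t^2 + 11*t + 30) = t^5 - 2*t^4 - 67*t^3 + 68*t^2 + 852*t - 1440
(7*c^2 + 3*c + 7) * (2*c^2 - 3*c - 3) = 14*c^4 - 15*c^3 - 16*c^2 - 30*c - 21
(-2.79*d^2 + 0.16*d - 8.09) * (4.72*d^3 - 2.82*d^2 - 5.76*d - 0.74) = -13.1688*d^5 + 8.623*d^4 - 22.5656*d^3 + 23.9568*d^2 + 46.48*d + 5.9866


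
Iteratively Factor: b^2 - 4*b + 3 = (b - 1)*(b - 3)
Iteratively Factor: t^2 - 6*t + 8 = (t - 4)*(t - 2)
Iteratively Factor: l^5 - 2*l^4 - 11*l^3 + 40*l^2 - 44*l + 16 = (l - 2)*(l^4 - 11*l^2 + 18*l - 8) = (l - 2)*(l - 1)*(l^3 + l^2 - 10*l + 8) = (l - 2)*(l - 1)*(l + 4)*(l^2 - 3*l + 2) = (l - 2)*(l - 1)^2*(l + 4)*(l - 2)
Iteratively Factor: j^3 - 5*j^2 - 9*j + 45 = (j - 3)*(j^2 - 2*j - 15) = (j - 5)*(j - 3)*(j + 3)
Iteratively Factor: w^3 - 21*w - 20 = (w + 1)*(w^2 - w - 20) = (w - 5)*(w + 1)*(w + 4)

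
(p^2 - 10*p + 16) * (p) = p^3 - 10*p^2 + 16*p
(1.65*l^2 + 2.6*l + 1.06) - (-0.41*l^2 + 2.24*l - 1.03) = 2.06*l^2 + 0.36*l + 2.09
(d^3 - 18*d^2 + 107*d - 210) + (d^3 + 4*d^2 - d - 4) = 2*d^3 - 14*d^2 + 106*d - 214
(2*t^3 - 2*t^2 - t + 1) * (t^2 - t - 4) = 2*t^5 - 4*t^4 - 7*t^3 + 10*t^2 + 3*t - 4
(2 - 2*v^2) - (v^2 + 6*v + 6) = -3*v^2 - 6*v - 4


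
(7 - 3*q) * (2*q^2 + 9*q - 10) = -6*q^3 - 13*q^2 + 93*q - 70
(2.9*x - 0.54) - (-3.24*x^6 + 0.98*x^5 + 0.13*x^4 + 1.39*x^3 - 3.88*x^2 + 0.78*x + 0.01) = 3.24*x^6 - 0.98*x^5 - 0.13*x^4 - 1.39*x^3 + 3.88*x^2 + 2.12*x - 0.55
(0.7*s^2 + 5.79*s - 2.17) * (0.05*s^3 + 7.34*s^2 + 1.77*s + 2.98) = 0.035*s^5 + 5.4275*s^4 + 43.6291*s^3 - 3.5935*s^2 + 13.4133*s - 6.4666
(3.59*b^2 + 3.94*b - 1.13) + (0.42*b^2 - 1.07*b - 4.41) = 4.01*b^2 + 2.87*b - 5.54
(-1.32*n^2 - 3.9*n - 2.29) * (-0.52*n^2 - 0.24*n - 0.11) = 0.6864*n^4 + 2.3448*n^3 + 2.272*n^2 + 0.9786*n + 0.2519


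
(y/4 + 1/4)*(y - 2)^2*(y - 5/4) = y^4/4 - 17*y^3/16 + 15*y^2/16 + y - 5/4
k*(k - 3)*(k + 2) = k^3 - k^2 - 6*k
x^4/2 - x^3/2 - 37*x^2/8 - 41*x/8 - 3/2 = (x/2 + 1/2)*(x - 4)*(x + 1/2)*(x + 3/2)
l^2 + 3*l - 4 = (l - 1)*(l + 4)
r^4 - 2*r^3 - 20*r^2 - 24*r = r*(r - 6)*(r + 2)^2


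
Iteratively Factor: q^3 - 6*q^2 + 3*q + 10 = (q - 5)*(q^2 - q - 2) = (q - 5)*(q - 2)*(q + 1)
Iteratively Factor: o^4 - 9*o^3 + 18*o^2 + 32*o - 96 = (o - 4)*(o^3 - 5*o^2 - 2*o + 24) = (o - 4)^2*(o^2 - o - 6) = (o - 4)^2*(o - 3)*(o + 2)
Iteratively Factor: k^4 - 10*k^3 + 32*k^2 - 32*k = (k - 2)*(k^3 - 8*k^2 + 16*k) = k*(k - 2)*(k^2 - 8*k + 16) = k*(k - 4)*(k - 2)*(k - 4)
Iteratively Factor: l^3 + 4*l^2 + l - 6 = (l + 2)*(l^2 + 2*l - 3) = (l + 2)*(l + 3)*(l - 1)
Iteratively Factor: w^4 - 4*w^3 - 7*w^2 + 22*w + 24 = (w - 3)*(w^3 - w^2 - 10*w - 8) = (w - 3)*(w + 1)*(w^2 - 2*w - 8) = (w - 4)*(w - 3)*(w + 1)*(w + 2)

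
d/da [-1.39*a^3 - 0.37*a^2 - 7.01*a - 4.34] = -4.17*a^2 - 0.74*a - 7.01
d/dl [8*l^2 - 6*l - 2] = 16*l - 6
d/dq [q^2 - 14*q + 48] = 2*q - 14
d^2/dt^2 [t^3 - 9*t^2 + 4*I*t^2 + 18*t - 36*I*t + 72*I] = 6*t - 18 + 8*I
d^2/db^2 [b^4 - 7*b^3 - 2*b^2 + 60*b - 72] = 12*b^2 - 42*b - 4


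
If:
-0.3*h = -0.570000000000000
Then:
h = 1.90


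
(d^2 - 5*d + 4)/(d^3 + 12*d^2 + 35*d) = (d^2 - 5*d + 4)/(d*(d^2 + 12*d + 35))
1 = 1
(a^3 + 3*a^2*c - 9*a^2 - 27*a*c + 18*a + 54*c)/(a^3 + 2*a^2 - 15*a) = (a^2 + 3*a*c - 6*a - 18*c)/(a*(a + 5))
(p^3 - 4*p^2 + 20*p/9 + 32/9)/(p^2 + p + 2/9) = (3*p^2 - 14*p + 16)/(3*p + 1)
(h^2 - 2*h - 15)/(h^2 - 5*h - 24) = (h - 5)/(h - 8)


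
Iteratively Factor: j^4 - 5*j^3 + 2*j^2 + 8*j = (j - 2)*(j^3 - 3*j^2 - 4*j) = (j - 4)*(j - 2)*(j^2 + j) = (j - 4)*(j - 2)*(j + 1)*(j)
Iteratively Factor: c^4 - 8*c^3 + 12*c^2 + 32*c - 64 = (c - 2)*(c^3 - 6*c^2 + 32) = (c - 4)*(c - 2)*(c^2 - 2*c - 8) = (c - 4)^2*(c - 2)*(c + 2)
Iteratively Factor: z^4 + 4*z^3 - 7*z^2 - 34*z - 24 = (z - 3)*(z^3 + 7*z^2 + 14*z + 8) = (z - 3)*(z + 4)*(z^2 + 3*z + 2) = (z - 3)*(z + 2)*(z + 4)*(z + 1)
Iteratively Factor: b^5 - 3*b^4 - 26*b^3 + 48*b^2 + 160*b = (b - 5)*(b^4 + 2*b^3 - 16*b^2 - 32*b) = (b - 5)*(b + 2)*(b^3 - 16*b) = (b - 5)*(b - 4)*(b + 2)*(b^2 + 4*b) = b*(b - 5)*(b - 4)*(b + 2)*(b + 4)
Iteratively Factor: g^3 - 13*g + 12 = (g + 4)*(g^2 - 4*g + 3) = (g - 1)*(g + 4)*(g - 3)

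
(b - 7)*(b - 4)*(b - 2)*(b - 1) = b^4 - 14*b^3 + 63*b^2 - 106*b + 56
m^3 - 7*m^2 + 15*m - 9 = (m - 3)^2*(m - 1)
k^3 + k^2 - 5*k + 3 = (k - 1)^2*(k + 3)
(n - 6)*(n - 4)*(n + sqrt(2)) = n^3 - 10*n^2 + sqrt(2)*n^2 - 10*sqrt(2)*n + 24*n + 24*sqrt(2)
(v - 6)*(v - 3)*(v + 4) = v^3 - 5*v^2 - 18*v + 72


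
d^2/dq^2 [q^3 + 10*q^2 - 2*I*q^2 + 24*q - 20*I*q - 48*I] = 6*q + 20 - 4*I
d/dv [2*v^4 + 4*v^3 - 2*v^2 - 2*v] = 8*v^3 + 12*v^2 - 4*v - 2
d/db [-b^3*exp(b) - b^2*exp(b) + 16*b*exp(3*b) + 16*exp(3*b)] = (-b^3 - 4*b^2 + 48*b*exp(2*b) - 2*b + 64*exp(2*b))*exp(b)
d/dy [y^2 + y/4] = 2*y + 1/4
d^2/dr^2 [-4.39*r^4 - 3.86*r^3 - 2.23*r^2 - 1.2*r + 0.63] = -52.68*r^2 - 23.16*r - 4.46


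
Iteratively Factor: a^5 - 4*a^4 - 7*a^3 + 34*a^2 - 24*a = (a - 4)*(a^4 - 7*a^2 + 6*a) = (a - 4)*(a - 2)*(a^3 + 2*a^2 - 3*a) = (a - 4)*(a - 2)*(a - 1)*(a^2 + 3*a) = a*(a - 4)*(a - 2)*(a - 1)*(a + 3)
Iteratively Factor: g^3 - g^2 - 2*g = (g)*(g^2 - g - 2) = g*(g + 1)*(g - 2)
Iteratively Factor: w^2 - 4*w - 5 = (w + 1)*(w - 5)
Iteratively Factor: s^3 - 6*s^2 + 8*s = (s - 4)*(s^2 - 2*s) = s*(s - 4)*(s - 2)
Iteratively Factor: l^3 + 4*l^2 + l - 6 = (l - 1)*(l^2 + 5*l + 6) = (l - 1)*(l + 2)*(l + 3)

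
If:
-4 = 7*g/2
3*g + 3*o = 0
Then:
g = -8/7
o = 8/7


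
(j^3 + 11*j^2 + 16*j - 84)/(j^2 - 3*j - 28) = (-j^3 - 11*j^2 - 16*j + 84)/(-j^2 + 3*j + 28)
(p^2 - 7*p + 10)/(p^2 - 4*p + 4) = (p - 5)/(p - 2)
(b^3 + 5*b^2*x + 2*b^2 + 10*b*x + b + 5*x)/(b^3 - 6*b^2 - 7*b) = (b^2 + 5*b*x + b + 5*x)/(b*(b - 7))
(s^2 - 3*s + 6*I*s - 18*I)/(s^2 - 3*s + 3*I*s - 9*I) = (s + 6*I)/(s + 3*I)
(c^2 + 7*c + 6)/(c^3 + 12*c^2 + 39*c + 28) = (c + 6)/(c^2 + 11*c + 28)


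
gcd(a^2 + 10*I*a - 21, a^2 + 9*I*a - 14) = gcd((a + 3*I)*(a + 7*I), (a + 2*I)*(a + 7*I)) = a + 7*I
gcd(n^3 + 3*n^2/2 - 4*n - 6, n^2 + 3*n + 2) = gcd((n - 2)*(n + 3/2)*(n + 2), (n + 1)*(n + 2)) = n + 2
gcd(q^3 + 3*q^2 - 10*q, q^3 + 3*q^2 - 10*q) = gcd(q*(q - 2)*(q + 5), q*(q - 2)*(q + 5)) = q^3 + 3*q^2 - 10*q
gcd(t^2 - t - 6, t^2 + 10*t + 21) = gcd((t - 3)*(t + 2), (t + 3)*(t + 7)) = 1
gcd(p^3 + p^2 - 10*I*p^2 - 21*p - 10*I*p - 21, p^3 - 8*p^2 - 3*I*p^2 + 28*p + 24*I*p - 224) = p - 7*I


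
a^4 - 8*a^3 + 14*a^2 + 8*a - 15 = (a - 5)*(a - 3)*(a - 1)*(a + 1)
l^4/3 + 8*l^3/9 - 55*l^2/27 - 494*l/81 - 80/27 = (l/3 + 1)*(l - 8/3)*(l + 2/3)*(l + 5/3)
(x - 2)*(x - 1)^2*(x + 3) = x^4 - x^3 - 7*x^2 + 13*x - 6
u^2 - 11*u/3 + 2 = (u - 3)*(u - 2/3)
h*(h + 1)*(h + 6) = h^3 + 7*h^2 + 6*h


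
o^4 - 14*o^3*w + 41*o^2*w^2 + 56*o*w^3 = o*(o - 8*w)*(o - 7*w)*(o + w)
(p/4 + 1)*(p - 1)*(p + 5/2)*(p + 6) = p^4/4 + 23*p^3/8 + 73*p^2/8 + 11*p/4 - 15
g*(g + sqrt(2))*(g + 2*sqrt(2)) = g^3 + 3*sqrt(2)*g^2 + 4*g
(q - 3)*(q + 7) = q^2 + 4*q - 21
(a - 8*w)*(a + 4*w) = a^2 - 4*a*w - 32*w^2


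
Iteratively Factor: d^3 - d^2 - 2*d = (d + 1)*(d^2 - 2*d) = d*(d + 1)*(d - 2)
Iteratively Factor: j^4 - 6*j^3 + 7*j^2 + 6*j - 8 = (j - 2)*(j^3 - 4*j^2 - j + 4) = (j - 2)*(j + 1)*(j^2 - 5*j + 4) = (j - 4)*(j - 2)*(j + 1)*(j - 1)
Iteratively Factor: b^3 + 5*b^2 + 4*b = (b + 1)*(b^2 + 4*b) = (b + 1)*(b + 4)*(b)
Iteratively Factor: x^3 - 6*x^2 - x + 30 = (x - 3)*(x^2 - 3*x - 10) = (x - 3)*(x + 2)*(x - 5)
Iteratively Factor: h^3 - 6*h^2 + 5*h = (h)*(h^2 - 6*h + 5) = h*(h - 1)*(h - 5)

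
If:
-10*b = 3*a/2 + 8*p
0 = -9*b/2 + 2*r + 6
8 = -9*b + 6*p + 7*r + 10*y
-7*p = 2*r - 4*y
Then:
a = 2912*y/243 - 7600/243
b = 668/81 - 376*y/81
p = 32*y/9 - 40/9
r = 140/9 - 94*y/9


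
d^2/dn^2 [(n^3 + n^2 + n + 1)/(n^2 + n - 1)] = 2*(2*n^3 + 3*n^2 + 9*n + 4)/(n^6 + 3*n^5 - 5*n^3 + 3*n - 1)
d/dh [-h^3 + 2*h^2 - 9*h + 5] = -3*h^2 + 4*h - 9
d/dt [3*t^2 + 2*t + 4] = 6*t + 2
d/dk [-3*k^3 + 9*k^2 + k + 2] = -9*k^2 + 18*k + 1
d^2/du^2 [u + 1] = 0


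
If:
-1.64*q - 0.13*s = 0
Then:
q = -0.0792682926829268*s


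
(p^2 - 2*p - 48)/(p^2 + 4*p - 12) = (p - 8)/(p - 2)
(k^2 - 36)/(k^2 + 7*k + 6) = (k - 6)/(k + 1)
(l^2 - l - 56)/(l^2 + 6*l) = (l^2 - l - 56)/(l*(l + 6))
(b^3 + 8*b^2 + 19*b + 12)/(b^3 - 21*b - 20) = (b + 3)/(b - 5)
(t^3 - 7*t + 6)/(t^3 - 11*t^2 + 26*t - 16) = (t + 3)/(t - 8)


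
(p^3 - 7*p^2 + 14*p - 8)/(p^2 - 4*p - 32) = (-p^3 + 7*p^2 - 14*p + 8)/(-p^2 + 4*p + 32)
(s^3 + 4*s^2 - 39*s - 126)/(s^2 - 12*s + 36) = (s^2 + 10*s + 21)/(s - 6)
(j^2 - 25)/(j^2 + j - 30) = (j + 5)/(j + 6)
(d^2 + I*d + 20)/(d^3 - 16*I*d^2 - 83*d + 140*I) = (d + 5*I)/(d^2 - 12*I*d - 35)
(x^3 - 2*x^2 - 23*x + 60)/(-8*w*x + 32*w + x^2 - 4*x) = (x^2 + 2*x - 15)/(-8*w + x)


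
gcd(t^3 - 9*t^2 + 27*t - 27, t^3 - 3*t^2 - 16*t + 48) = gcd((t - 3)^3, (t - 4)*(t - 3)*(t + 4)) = t - 3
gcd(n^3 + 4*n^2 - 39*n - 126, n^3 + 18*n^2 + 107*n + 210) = n + 7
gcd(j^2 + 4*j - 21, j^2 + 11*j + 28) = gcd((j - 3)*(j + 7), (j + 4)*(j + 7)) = j + 7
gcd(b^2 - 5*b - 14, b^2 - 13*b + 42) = b - 7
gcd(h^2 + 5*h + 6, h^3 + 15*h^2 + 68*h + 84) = h + 2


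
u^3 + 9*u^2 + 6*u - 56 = (u - 2)*(u + 4)*(u + 7)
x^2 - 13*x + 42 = (x - 7)*(x - 6)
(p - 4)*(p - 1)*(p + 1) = p^3 - 4*p^2 - p + 4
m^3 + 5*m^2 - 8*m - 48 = (m - 3)*(m + 4)^2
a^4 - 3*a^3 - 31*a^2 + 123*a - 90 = (a - 5)*(a - 3)*(a - 1)*(a + 6)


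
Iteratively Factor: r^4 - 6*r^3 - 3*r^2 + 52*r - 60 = (r - 2)*(r^3 - 4*r^2 - 11*r + 30) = (r - 5)*(r - 2)*(r^2 + r - 6) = (r - 5)*(r - 2)^2*(r + 3)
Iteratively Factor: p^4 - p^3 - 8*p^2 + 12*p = (p - 2)*(p^3 + p^2 - 6*p) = p*(p - 2)*(p^2 + p - 6) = p*(p - 2)*(p + 3)*(p - 2)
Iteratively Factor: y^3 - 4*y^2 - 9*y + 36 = (y + 3)*(y^2 - 7*y + 12) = (y - 3)*(y + 3)*(y - 4)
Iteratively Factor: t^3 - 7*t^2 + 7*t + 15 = (t - 3)*(t^2 - 4*t - 5) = (t - 5)*(t - 3)*(t + 1)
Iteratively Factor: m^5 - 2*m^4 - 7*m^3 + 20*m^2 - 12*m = (m - 2)*(m^4 - 7*m^2 + 6*m) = (m - 2)^2*(m^3 + 2*m^2 - 3*m) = m*(m - 2)^2*(m^2 + 2*m - 3) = m*(m - 2)^2*(m - 1)*(m + 3)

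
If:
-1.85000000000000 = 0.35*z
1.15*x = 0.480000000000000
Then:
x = 0.42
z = -5.29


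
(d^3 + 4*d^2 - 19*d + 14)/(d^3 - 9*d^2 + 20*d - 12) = (d + 7)/(d - 6)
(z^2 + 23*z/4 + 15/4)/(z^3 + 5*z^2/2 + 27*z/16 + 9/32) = 8*(z + 5)/(8*z^2 + 14*z + 3)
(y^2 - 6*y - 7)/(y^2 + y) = (y - 7)/y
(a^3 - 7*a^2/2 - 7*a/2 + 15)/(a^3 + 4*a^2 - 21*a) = (a^2 - a/2 - 5)/(a*(a + 7))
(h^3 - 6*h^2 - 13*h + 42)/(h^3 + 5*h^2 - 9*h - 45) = (h^2 - 9*h + 14)/(h^2 + 2*h - 15)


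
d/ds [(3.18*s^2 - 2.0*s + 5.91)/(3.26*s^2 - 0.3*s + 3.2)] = (5.566*s^2 - 18.1812*s - 4.627)/(10.6276*s^4 - 1.956*s^3 + 20.954*s^2 - 1.92*s + 10.24)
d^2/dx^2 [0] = 0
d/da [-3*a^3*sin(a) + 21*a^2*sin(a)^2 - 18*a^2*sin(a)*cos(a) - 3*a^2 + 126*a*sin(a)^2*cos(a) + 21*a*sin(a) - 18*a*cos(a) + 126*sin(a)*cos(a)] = -3*a^3*cos(a) - 9*a^2*sin(a) + 21*a^2*sin(2*a) - 18*a^2*cos(2*a) - 27*a*sin(a)/2 - 18*a*sin(2*a) + 189*a*sin(3*a)/2 + 21*a*cos(a) - 21*a*cos(2*a) + 15*a + 21*sin(a) + 27*cos(a)/2 + 126*cos(2*a) - 63*cos(3*a)/2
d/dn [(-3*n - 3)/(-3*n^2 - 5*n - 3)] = 3*(3*n^2 + 5*n - (n + 1)*(6*n + 5) + 3)/(3*n^2 + 5*n + 3)^2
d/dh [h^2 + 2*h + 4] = 2*h + 2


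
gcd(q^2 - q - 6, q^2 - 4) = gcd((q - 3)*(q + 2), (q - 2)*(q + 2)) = q + 2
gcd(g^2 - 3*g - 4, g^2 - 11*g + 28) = g - 4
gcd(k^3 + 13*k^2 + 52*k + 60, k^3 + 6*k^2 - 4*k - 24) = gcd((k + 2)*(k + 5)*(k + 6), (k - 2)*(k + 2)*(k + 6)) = k^2 + 8*k + 12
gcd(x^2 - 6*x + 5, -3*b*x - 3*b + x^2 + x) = 1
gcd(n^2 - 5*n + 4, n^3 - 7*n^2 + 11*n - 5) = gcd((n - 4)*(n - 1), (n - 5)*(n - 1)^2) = n - 1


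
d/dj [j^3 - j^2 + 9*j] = 3*j^2 - 2*j + 9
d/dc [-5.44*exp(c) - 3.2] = -5.44*exp(c)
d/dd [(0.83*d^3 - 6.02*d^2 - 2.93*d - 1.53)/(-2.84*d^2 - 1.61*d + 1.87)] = (-2.3572*d^4 - 2.6726*d^3 + 6.0273*d^2 - 31.2052*d - 7.9424)/(8.0656*d^4 + 9.1448*d^3 - 8.0295*d^2 - 6.0214*d + 3.4969)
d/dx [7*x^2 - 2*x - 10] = 14*x - 2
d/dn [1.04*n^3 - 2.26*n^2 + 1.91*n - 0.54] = 3.12*n^2 - 4.52*n + 1.91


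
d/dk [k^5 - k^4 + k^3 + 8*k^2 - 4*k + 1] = 5*k^4 - 4*k^3 + 3*k^2 + 16*k - 4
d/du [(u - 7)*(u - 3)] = 2*u - 10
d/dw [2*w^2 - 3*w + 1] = 4*w - 3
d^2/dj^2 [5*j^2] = 10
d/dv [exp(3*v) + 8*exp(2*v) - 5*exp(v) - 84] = (3*exp(2*v) + 16*exp(v) - 5)*exp(v)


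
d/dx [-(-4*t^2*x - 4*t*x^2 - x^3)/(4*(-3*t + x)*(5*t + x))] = (-60*t^4 - 120*t^3*x - 41*t^2*x^2 + 4*t*x^3 + x^4)/(4*(225*t^4 - 60*t^3*x - 26*t^2*x^2 + 4*t*x^3 + x^4))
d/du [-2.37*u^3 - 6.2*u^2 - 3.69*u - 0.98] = -7.11*u^2 - 12.4*u - 3.69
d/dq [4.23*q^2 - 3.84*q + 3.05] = 8.46*q - 3.84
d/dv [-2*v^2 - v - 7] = -4*v - 1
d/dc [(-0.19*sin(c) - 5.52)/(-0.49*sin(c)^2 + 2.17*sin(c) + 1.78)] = (-0.0931*sin(c)^2 - 5.4096*sin(c) + 11.6402)*cos(c)/(0.2401*sin(c)^4 - 2.1266*sin(c)^3 + 2.9645*sin(c)^2 + 7.7252*sin(c) + 3.1684)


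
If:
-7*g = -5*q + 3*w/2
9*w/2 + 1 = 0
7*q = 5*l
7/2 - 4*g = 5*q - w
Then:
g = 65/198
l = 2723/4950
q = 389/990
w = -2/9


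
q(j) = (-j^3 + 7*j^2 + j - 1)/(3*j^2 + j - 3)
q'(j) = (-6*j - 1)*(-j^3 + 7*j^2 + j - 1)/(3*j^2 + j - 3)^2 + (-3*j^2 + 14*j + 1)/(3*j^2 + j - 3)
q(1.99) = 1.92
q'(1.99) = -0.72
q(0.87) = 32.05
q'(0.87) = -1339.43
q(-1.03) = -7.66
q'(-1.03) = 66.42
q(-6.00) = 4.66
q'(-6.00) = -0.28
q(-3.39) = 4.09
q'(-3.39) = -0.06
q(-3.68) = 4.12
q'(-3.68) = -0.12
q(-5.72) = 4.58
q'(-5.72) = -0.28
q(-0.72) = -1.05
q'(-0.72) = 6.53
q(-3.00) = 4.10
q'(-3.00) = 0.08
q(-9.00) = 5.57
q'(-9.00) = -0.32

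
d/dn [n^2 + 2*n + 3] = 2*n + 2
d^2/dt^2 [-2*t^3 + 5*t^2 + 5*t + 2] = 10 - 12*t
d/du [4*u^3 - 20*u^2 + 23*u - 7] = 12*u^2 - 40*u + 23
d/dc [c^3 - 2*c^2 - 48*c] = 3*c^2 - 4*c - 48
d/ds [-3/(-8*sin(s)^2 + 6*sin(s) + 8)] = 3*(3 - 8*sin(s))*cos(s)/(2*(3*sin(s) + 4*cos(s)^2)^2)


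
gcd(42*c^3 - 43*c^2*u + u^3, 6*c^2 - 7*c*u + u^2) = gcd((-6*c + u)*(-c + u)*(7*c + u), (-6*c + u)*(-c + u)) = 6*c^2 - 7*c*u + u^2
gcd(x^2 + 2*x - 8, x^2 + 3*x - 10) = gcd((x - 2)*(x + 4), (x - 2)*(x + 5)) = x - 2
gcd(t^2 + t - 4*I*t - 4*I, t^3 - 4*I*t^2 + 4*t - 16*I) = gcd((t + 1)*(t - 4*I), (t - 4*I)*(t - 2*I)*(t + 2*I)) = t - 4*I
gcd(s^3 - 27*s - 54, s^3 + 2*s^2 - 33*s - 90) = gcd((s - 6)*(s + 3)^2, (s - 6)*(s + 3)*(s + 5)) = s^2 - 3*s - 18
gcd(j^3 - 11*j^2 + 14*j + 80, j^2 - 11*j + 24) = j - 8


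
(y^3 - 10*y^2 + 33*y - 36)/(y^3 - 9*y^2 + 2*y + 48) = (y^2 - 7*y + 12)/(y^2 - 6*y - 16)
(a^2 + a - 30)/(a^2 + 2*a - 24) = (a - 5)/(a - 4)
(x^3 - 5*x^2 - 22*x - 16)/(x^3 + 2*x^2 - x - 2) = (x - 8)/(x - 1)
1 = 1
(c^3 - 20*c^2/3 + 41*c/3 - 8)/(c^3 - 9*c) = (3*c^2 - 11*c + 8)/(3*c*(c + 3))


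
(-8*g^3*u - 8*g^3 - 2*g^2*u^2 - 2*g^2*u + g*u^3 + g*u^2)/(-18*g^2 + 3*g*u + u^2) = g*(-8*g^2*u - 8*g^2 - 2*g*u^2 - 2*g*u + u^3 + u^2)/(-18*g^2 + 3*g*u + u^2)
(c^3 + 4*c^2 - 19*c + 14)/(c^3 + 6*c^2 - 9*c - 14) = (c - 1)/(c + 1)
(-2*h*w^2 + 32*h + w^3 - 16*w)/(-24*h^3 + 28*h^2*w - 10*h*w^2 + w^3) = (w^2 - 16)/(12*h^2 - 8*h*w + w^2)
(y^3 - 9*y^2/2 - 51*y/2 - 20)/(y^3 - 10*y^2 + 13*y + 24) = (y + 5/2)/(y - 3)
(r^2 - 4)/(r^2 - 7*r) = (r^2 - 4)/(r*(r - 7))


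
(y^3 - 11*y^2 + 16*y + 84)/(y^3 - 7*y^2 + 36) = (y - 7)/(y - 3)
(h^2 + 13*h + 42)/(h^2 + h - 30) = (h + 7)/(h - 5)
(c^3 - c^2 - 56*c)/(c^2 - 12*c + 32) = c*(c + 7)/(c - 4)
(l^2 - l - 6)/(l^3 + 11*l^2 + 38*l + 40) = (l - 3)/(l^2 + 9*l + 20)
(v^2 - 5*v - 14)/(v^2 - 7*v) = (v + 2)/v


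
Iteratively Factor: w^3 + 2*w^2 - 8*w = (w)*(w^2 + 2*w - 8) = w*(w - 2)*(w + 4)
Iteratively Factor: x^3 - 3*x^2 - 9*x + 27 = (x + 3)*(x^2 - 6*x + 9) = (x - 3)*(x + 3)*(x - 3)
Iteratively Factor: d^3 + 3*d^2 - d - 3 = (d - 1)*(d^2 + 4*d + 3) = (d - 1)*(d + 1)*(d + 3)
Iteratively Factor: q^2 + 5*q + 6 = (q + 3)*(q + 2)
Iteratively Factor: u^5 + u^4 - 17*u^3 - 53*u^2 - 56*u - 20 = (u - 5)*(u^4 + 6*u^3 + 13*u^2 + 12*u + 4) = (u - 5)*(u + 2)*(u^3 + 4*u^2 + 5*u + 2) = (u - 5)*(u + 1)*(u + 2)*(u^2 + 3*u + 2) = (u - 5)*(u + 1)^2*(u + 2)*(u + 2)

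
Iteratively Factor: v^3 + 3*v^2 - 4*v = (v + 4)*(v^2 - v) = v*(v + 4)*(v - 1)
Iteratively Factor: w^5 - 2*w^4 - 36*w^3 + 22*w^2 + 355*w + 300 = (w + 4)*(w^4 - 6*w^3 - 12*w^2 + 70*w + 75) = (w - 5)*(w + 4)*(w^3 - w^2 - 17*w - 15) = (w - 5)^2*(w + 4)*(w^2 + 4*w + 3) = (w - 5)^2*(w + 1)*(w + 4)*(w + 3)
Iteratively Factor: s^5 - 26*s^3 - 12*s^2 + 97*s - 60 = (s + 3)*(s^4 - 3*s^3 - 17*s^2 + 39*s - 20) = (s - 1)*(s + 3)*(s^3 - 2*s^2 - 19*s + 20) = (s - 1)*(s + 3)*(s + 4)*(s^2 - 6*s + 5) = (s - 1)^2*(s + 3)*(s + 4)*(s - 5)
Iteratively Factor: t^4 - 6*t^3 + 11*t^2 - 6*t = (t - 1)*(t^3 - 5*t^2 + 6*t) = (t - 2)*(t - 1)*(t^2 - 3*t) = t*(t - 2)*(t - 1)*(t - 3)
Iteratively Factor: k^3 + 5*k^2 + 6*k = (k + 2)*(k^2 + 3*k) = (k + 2)*(k + 3)*(k)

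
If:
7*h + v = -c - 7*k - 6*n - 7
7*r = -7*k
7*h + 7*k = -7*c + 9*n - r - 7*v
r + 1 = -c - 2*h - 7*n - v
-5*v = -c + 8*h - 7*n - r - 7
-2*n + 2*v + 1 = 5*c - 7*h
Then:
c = 2083/77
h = 2412/77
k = -1649/77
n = -670/77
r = 1649/77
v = -3943/77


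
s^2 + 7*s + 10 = (s + 2)*(s + 5)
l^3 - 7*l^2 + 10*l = l*(l - 5)*(l - 2)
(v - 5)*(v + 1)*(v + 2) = v^3 - 2*v^2 - 13*v - 10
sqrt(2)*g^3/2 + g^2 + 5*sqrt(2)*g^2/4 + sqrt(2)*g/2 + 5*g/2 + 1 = (g + 1/2)*(g + 2)*(sqrt(2)*g/2 + 1)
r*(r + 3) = r^2 + 3*r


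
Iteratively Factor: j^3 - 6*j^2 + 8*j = (j)*(j^2 - 6*j + 8) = j*(j - 2)*(j - 4)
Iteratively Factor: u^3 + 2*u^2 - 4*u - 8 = (u - 2)*(u^2 + 4*u + 4) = (u - 2)*(u + 2)*(u + 2)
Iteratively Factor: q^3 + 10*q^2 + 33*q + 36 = (q + 3)*(q^2 + 7*q + 12) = (q + 3)^2*(q + 4)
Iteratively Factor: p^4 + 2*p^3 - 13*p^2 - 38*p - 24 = (p + 3)*(p^3 - p^2 - 10*p - 8) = (p + 2)*(p + 3)*(p^2 - 3*p - 4) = (p + 1)*(p + 2)*(p + 3)*(p - 4)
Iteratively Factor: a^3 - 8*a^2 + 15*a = (a - 5)*(a^2 - 3*a) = (a - 5)*(a - 3)*(a)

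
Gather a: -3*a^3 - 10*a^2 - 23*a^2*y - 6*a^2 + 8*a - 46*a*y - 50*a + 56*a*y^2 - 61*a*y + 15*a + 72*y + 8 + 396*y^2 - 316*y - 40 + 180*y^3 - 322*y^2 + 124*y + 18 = -3*a^3 + a^2*(-23*y - 16) + a*(56*y^2 - 107*y - 27) + 180*y^3 + 74*y^2 - 120*y - 14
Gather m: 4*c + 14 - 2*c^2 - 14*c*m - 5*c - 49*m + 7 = -2*c^2 - c + m*(-14*c - 49) + 21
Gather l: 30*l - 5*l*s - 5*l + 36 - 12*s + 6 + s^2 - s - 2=l*(25 - 5*s) + s^2 - 13*s + 40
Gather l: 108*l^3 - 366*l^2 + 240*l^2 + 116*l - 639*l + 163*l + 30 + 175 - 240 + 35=108*l^3 - 126*l^2 - 360*l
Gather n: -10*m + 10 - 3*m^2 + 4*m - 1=-3*m^2 - 6*m + 9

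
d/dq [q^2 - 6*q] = 2*q - 6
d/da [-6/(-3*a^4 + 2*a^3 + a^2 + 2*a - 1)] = 12*(-6*a^3 + 3*a^2 + a + 1)/(-3*a^4 + 2*a^3 + a^2 + 2*a - 1)^2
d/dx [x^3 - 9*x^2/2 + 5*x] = 3*x^2 - 9*x + 5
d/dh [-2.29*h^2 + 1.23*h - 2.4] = 1.23 - 4.58*h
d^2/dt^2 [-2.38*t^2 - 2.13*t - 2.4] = -4.76000000000000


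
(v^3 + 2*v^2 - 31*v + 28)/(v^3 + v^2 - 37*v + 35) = (v - 4)/(v - 5)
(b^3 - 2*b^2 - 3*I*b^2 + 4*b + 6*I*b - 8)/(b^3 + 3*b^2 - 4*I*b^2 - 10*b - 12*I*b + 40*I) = (b + I)/(b + 5)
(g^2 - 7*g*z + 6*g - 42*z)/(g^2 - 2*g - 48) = (g - 7*z)/(g - 8)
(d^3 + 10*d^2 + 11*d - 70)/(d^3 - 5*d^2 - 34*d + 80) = (d + 7)/(d - 8)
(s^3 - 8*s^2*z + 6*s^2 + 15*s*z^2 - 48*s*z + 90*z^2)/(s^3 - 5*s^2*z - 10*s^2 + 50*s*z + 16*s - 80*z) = (s^2 - 3*s*z + 6*s - 18*z)/(s^2 - 10*s + 16)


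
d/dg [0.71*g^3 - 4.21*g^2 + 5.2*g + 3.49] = 2.13*g^2 - 8.42*g + 5.2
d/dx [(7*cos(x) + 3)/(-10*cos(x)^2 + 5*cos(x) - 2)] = (-70*cos(x)^2 - 60*cos(x) + 29)*sin(x)/(10*sin(x)^2 + 5*cos(x) - 12)^2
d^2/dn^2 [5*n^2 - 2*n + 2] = 10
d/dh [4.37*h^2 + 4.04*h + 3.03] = 8.74*h + 4.04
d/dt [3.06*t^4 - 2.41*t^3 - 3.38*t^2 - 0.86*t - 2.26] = 12.24*t^3 - 7.23*t^2 - 6.76*t - 0.86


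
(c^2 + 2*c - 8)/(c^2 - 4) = (c + 4)/(c + 2)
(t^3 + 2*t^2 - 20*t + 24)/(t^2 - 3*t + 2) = (t^2 + 4*t - 12)/(t - 1)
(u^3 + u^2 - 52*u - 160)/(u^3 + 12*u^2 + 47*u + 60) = (u - 8)/(u + 3)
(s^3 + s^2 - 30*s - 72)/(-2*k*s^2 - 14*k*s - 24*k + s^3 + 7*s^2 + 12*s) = (s - 6)/(-2*k + s)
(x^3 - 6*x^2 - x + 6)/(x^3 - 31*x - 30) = (x - 1)/(x + 5)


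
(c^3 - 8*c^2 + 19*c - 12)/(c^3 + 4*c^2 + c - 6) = (c^2 - 7*c + 12)/(c^2 + 5*c + 6)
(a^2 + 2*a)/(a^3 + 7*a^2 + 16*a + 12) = a/(a^2 + 5*a + 6)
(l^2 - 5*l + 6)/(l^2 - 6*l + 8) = (l - 3)/(l - 4)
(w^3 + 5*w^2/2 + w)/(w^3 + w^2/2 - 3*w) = (2*w + 1)/(2*w - 3)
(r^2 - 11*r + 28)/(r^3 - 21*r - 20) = (-r^2 + 11*r - 28)/(-r^3 + 21*r + 20)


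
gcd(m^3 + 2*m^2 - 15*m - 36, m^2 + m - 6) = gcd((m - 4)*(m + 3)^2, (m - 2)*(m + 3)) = m + 3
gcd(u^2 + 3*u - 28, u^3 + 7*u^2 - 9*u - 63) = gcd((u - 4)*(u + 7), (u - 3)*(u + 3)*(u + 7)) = u + 7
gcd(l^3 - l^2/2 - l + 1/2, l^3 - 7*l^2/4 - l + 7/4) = l^2 - 1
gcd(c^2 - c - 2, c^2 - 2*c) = c - 2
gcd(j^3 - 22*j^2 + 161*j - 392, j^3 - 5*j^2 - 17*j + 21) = j - 7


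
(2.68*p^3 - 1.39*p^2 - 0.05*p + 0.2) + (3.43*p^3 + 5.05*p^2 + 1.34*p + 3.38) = 6.11*p^3 + 3.66*p^2 + 1.29*p + 3.58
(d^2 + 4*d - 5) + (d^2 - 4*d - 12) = 2*d^2 - 17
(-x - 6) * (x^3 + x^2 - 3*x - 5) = -x^4 - 7*x^3 - 3*x^2 + 23*x + 30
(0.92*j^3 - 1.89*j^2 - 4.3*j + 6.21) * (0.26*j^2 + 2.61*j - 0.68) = 0.2392*j^5 + 1.9098*j^4 - 6.6765*j^3 - 8.3232*j^2 + 19.1321*j - 4.2228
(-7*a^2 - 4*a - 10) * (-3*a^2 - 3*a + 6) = 21*a^4 + 33*a^3 + 6*a - 60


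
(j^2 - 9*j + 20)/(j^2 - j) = (j^2 - 9*j + 20)/(j*(j - 1))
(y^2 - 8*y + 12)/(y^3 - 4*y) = (y - 6)/(y*(y + 2))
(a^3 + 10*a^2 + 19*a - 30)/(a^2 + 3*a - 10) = (a^2 + 5*a - 6)/(a - 2)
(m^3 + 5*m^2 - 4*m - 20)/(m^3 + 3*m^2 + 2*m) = (m^2 + 3*m - 10)/(m*(m + 1))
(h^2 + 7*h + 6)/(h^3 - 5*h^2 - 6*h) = (h + 6)/(h*(h - 6))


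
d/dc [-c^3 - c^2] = c*(-3*c - 2)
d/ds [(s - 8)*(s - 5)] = 2*s - 13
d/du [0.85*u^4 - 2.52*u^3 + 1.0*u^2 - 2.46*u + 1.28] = 3.4*u^3 - 7.56*u^2 + 2.0*u - 2.46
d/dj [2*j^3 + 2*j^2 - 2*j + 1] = 6*j^2 + 4*j - 2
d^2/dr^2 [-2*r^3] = -12*r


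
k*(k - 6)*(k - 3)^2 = k^4 - 12*k^3 + 45*k^2 - 54*k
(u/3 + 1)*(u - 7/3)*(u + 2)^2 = u^4/3 + 14*u^3/9 - u^2/9 - 76*u/9 - 28/3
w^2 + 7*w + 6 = (w + 1)*(w + 6)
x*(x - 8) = x^2 - 8*x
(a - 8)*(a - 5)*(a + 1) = a^3 - 12*a^2 + 27*a + 40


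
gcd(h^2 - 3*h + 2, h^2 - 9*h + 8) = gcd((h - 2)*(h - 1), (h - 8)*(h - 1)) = h - 1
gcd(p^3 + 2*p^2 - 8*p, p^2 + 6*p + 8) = p + 4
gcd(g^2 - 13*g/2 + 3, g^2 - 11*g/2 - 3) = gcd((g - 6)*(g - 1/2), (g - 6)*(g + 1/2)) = g - 6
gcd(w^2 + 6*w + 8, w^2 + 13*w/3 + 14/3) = w + 2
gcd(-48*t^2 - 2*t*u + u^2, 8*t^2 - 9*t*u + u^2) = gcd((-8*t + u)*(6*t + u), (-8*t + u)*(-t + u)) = 8*t - u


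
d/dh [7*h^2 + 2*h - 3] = 14*h + 2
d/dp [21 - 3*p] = -3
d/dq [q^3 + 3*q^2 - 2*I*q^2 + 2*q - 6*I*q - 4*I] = 3*q^2 + q*(6 - 4*I) + 2 - 6*I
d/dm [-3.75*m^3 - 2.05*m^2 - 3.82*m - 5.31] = -11.25*m^2 - 4.1*m - 3.82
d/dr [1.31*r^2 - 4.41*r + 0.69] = 2.62*r - 4.41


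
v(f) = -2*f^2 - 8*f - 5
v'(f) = -4*f - 8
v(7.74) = -186.74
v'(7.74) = -38.96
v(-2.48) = 2.54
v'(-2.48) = 1.92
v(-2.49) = 2.52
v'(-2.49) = 1.96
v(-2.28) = 2.84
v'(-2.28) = 1.12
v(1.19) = -17.35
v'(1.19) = -12.76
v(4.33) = -77.14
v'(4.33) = -25.32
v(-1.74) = 2.86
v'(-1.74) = -1.04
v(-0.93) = 0.71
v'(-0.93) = -4.28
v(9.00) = -239.00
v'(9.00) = -44.00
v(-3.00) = 1.00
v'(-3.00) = 4.00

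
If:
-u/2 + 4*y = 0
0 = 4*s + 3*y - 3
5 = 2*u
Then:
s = 33/64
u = 5/2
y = 5/16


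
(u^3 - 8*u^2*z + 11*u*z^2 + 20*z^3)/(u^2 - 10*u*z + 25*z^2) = (-u^2 + 3*u*z + 4*z^2)/(-u + 5*z)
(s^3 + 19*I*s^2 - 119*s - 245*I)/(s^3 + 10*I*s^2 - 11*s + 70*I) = (s + 7*I)/(s - 2*I)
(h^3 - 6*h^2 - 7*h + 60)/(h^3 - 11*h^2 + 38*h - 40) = (h + 3)/(h - 2)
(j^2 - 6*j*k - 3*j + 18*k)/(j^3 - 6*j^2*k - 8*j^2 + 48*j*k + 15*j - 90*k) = 1/(j - 5)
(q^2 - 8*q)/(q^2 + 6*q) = (q - 8)/(q + 6)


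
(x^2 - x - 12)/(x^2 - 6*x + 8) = (x + 3)/(x - 2)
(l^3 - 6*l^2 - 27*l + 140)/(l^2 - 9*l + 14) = (l^2 + l - 20)/(l - 2)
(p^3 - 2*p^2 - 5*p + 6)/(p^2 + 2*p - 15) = (p^2 + p - 2)/(p + 5)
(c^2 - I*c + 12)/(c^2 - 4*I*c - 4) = (-c^2 + I*c - 12)/(-c^2 + 4*I*c + 4)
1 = 1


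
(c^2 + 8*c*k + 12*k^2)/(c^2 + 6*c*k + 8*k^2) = (c + 6*k)/(c + 4*k)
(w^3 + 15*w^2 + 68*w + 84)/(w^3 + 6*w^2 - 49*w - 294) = (w + 2)/(w - 7)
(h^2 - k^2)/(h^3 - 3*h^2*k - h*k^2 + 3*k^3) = 1/(h - 3*k)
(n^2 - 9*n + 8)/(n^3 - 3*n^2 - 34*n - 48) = (n - 1)/(n^2 + 5*n + 6)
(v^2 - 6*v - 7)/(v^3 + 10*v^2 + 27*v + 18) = (v - 7)/(v^2 + 9*v + 18)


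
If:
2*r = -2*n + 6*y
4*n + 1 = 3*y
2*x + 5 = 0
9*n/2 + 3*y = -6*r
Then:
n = -14/53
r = 11/53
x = -5/2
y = -1/53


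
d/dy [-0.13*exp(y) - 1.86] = -0.13*exp(y)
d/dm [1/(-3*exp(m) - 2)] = 3*exp(m)/(3*exp(m) + 2)^2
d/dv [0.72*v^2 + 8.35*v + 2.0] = 1.44*v + 8.35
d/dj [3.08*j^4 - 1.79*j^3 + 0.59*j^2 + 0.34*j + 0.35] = 12.32*j^3 - 5.37*j^2 + 1.18*j + 0.34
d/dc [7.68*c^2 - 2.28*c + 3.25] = 15.36*c - 2.28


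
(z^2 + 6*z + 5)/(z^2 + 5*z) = (z + 1)/z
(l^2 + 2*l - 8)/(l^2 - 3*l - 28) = (l - 2)/(l - 7)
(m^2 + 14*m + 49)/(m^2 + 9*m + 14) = (m + 7)/(m + 2)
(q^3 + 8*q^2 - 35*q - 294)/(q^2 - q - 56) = (q^2 + q - 42)/(q - 8)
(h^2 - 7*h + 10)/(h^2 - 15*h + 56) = (h^2 - 7*h + 10)/(h^2 - 15*h + 56)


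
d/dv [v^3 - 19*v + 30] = 3*v^2 - 19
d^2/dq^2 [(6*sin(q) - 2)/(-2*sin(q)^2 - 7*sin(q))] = 2*(12*sin(q)^2 - 58*sin(q) - 66 - 25/sin(q) + 84/sin(q)^2 + 98/sin(q)^3)/(2*sin(q) + 7)^3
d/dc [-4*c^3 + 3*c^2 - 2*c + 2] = -12*c^2 + 6*c - 2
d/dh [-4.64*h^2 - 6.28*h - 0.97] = -9.28*h - 6.28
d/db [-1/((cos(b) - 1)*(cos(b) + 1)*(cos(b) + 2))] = (3 - 4*cos(b)/sin(b)^2 - 2/sin(b)^2)/((cos(b) + 2)^2*sin(b))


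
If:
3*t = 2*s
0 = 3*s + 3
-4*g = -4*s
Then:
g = -1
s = -1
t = -2/3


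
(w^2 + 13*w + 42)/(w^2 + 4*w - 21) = (w + 6)/(w - 3)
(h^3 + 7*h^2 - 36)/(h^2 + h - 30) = (h^2 + h - 6)/(h - 5)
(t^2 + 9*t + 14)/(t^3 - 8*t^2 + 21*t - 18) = (t^2 + 9*t + 14)/(t^3 - 8*t^2 + 21*t - 18)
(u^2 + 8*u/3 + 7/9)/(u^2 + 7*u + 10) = (9*u^2 + 24*u + 7)/(9*(u^2 + 7*u + 10))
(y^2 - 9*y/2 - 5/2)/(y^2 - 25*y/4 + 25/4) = 2*(2*y + 1)/(4*y - 5)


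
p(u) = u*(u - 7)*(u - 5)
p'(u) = u*(u - 7) + u*(u - 5) + (u - 7)*(u - 5)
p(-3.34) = -288.03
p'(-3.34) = 148.63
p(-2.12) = -137.66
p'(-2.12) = 99.36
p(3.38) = 19.82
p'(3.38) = -11.85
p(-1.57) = -88.40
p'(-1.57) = 80.07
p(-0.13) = -4.75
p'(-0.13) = 38.17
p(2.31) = 29.14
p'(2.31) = -4.43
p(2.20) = 29.57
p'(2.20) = -3.28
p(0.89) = 22.35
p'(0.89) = 16.02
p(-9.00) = -2016.00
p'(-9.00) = 494.00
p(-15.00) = -6600.00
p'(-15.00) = 1070.00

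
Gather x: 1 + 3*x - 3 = 3*x - 2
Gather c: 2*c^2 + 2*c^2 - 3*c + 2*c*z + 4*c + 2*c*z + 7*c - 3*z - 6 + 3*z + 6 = 4*c^2 + c*(4*z + 8)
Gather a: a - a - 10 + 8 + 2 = 0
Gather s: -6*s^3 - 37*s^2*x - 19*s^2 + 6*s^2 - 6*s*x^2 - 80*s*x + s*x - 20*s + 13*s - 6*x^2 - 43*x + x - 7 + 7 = -6*s^3 + s^2*(-37*x - 13) + s*(-6*x^2 - 79*x - 7) - 6*x^2 - 42*x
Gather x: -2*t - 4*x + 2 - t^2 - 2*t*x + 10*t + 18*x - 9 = -t^2 + 8*t + x*(14 - 2*t) - 7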